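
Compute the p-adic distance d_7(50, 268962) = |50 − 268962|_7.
d_7(50, 268962) = 1/16807

Step 1 — x − y = 50 − 268962 = -268912. Step 2 — v_7(-268912) = 5 (factor: -268912 = −(7^5 · 16); the sign does not affect v_p). Step 3 — |x − y|_7 = 7^{-5} = 1/16807.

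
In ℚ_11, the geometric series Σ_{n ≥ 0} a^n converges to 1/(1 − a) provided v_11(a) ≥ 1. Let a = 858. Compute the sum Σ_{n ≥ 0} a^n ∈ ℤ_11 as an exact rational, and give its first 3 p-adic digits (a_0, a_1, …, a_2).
Σ a^n = 1/(1 − a) = -1/857;  first 3 digits = (1, 1, 8)

v_11(a) = 1 ≥ 1, so the series converges in ℤ_11 to 1/(1 − a) = 1/(1 − 858) = -1/857. Expand this rational in ℤ_11: compute digits iteratively via d_i = x_i mod 11, x_{i+1} = (x_i − d_i)/11. The first 3 digits are (1, 1, 8).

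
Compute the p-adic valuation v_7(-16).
v_7(-16) = 0

v_7(n) is the largest exponent k such that 7^k divides n. Factor out: -16 = -7^0 · 16. (Sign doesn't affect v_p.) So v_7(-16) = 0.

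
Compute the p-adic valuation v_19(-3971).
v_19(-3971) = 2

v_19(n) is the largest exponent k such that 19^k divides n. Factor out: -3971 = -19^2 · 11. (Sign doesn't affect v_p.) So v_19(-3971) = 2.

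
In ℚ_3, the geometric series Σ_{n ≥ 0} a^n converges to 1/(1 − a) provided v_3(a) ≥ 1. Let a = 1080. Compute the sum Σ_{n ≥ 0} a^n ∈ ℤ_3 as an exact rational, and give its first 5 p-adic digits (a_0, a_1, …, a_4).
Σ a^n = 1/(1 − a) = -1/1079;  first 5 digits = (1, 0, 0, 1, 1)

v_3(a) = 3 ≥ 1, so the series converges in ℤ_3 to 1/(1 − a) = 1/(1 − 1080) = -1/1079. Expand this rational in ℤ_3: compute digits iteratively via d_i = x_i mod 3, x_{i+1} = (x_i − d_i)/3. The first 5 digits are (1, 0, 0, 1, 1).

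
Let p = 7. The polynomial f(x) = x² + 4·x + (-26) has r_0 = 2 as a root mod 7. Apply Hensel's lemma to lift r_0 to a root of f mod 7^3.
r_2 = 65 (mod 343)

Hensel: r_{i+1} = r_i − f(r_i)·(f′(r_i))^{-1} mod 7^{i+2}, f′(x) = 2x + 4. Iterate:
  r_0 = 2 (mod 7)
  r_1 = 16 (mod 49)
  r_2 = 65 (mod 343)
Final: r = 65 satisfies f(r) ≡ 0 mod 7^3.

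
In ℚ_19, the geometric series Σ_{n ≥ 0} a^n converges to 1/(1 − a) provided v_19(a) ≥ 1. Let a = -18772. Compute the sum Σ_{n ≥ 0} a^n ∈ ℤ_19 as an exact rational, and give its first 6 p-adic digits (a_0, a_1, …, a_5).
Σ a^n = 1/(1 − a) = 1/18773;  first 6 digits = (1, 0, 5, 16, 5, 9)

v_19(a) = 2 ≥ 1, so the series converges in ℤ_19 to 1/(1 − a) = 1/(1 − (-18772)) = 1/18773. Expand this rational in ℤ_19: compute digits iteratively via d_i = x_i mod 19, x_{i+1} = (x_i − d_i)/19. The first 6 digits are (1, 0, 5, 16, 5, 9).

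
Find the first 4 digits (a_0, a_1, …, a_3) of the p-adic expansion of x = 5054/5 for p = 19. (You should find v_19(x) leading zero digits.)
(a_0, …, a_3) = (0, 0, 18, 3)

v_19(5054/5) = 2, so a_0 = ... = a_1 = 0. Factor out: x = 19^2 · u with u = 14/5 a unit in ℤ_19. Expand u iteratively via a_{v+i} = u_i mod 19, u_{i+1} = (u_i − a_{v+i})/19:
  u_0 = 14/5;  a_2 = 18;  u_1 = (u_0 − 18)/19 = -4/5
  u_1 = -4/5;  a_3 = 3;  u_2 = (u_1 − 3)/19 = -1/5
Digits: (0, 0, 18, 3).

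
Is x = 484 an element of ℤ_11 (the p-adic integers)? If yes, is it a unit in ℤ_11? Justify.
x ∈ ℤ_11 but not a unit; v_11(x) = 2 > 0

ℤ_11 = {x ∈ ℚ_11 : v_11(x) ≥ 0} and ℤ_11^× = {x ∈ ℤ_11 : v_11(x) = 0}. Here v_11(484) = v_11(num) − v_11(den) = 2; compare against these criteria.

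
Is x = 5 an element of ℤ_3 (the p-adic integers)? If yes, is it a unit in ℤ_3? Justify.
x ∈ ℤ_3^× (unit); v_3(x) = 0

ℤ_3 = {x ∈ ℚ_3 : v_3(x) ≥ 0} and ℤ_3^× = {x ∈ ℤ_3 : v_3(x) = 0}. Here v_3(5) = v_3(num) − v_3(den) = 0; compare against these criteria.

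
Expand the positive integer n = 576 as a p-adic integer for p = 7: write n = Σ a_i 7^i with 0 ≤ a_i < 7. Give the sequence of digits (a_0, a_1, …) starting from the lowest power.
(a_0, a_1, …) = (2, 5, 4, 1)

Repeated division by 7 gives the digits low-to-high: 576 = 2 + 5·7^1 + 4·7^2 + 1·7^3. Digit sequence: (2, 5, 4, 1).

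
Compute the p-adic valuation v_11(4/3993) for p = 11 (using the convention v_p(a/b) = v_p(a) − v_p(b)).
v_11(4/3993) = -3

Factor powers of 11 from the numerator and denominator of the reduced fraction: 4 = 11^0 · 4 and 3993 = 11^3 · 3. Apply v_p(a/b) = v_p(a) − v_p(b): v_11(4/3993) = 0 − 3 = -3.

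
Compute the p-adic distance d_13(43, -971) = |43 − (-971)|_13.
d_13(43, -971) = 1/169

Step 1 — x − y = 43 − (-971) = 1014. Step 2 — v_13(1014) = 2 (factor: 1014 = (13^2 · 6); the sign does not affect v_p). Step 3 — |x − y|_13 = 13^{-2} = 1/169.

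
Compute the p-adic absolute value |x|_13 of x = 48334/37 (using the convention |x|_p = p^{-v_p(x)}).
|48334/37|_13 = 1/2197

Step 1 — compute v_13(x) by factoring powers of 13 out of the numerator and denominator: v_13(48334/37) = 3. Step 2 — apply |x|_p = p^{-v_p(x)} = 13^{-3} = 1/2197.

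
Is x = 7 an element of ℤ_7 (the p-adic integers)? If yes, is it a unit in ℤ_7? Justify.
x ∈ ℤ_7 but not a unit; v_7(x) = 1 > 0

ℤ_7 = {x ∈ ℚ_7 : v_7(x) ≥ 0} and ℤ_7^× = {x ∈ ℤ_7 : v_7(x) = 0}. Here v_7(7) = v_7(num) − v_7(den) = 1; compare against these criteria.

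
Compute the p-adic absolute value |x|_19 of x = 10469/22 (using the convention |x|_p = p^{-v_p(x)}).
|10469/22|_19 = 1/361

Step 1 — compute v_19(x) by factoring powers of 19 out of the numerator and denominator: v_19(10469/22) = 2. Step 2 — apply |x|_p = p^{-v_p(x)} = 19^{-2} = 1/361.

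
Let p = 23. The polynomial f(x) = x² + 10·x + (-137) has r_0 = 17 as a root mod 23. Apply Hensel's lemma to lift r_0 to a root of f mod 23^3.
r_2 = 10758 (mod 12167)

Hensel: r_{i+1} = r_i − f(r_i)·(f′(r_i))^{-1} mod 23^{i+2}, f′(x) = 2x + 10. Iterate:
  r_0 = 17 (mod 23)
  r_1 = 178 (mod 529)
  r_2 = 10758 (mod 12167)
Final: r = 10758 satisfies f(r) ≡ 0 mod 23^3.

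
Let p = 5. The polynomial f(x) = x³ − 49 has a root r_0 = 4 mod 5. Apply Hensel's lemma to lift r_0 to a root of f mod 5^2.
r_1 = 24 (mod 25)

Hensel: r_{i+1} = r_i − f(r_i)/f′(r_i) mod 5^{i+2}, where f′(x) = 3x². Iterate:
  r_0 = 4 (mod 5)
  r_1 = 24 (mod 25)
Final: r = 24 with f(r) ≡ 0 mod 5^2.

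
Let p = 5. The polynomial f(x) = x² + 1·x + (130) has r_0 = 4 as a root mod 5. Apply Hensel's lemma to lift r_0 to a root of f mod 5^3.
r_2 = 29 (mod 125)

Hensel: r_{i+1} = r_i − f(r_i)·(f′(r_i))^{-1} mod 5^{i+2}, f′(x) = 2x + 1. Iterate:
  r_0 = 4 (mod 5)
  r_1 = 4 (mod 25)
  r_2 = 29 (mod 125)
Final: r = 29 satisfies f(r) ≡ 0 mod 5^3.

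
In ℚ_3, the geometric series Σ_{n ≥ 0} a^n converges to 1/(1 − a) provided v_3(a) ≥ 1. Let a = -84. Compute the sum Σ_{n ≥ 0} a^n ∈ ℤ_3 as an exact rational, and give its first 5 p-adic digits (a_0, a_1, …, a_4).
Σ a^n = 1/(1 − a) = 1/85;  first 5 digits = (1, 2, 0, 2, 2)

v_3(a) = 1 ≥ 1, so the series converges in ℤ_3 to 1/(1 − a) = 1/(1 − (-84)) = 1/85. Expand this rational in ℤ_3: compute digits iteratively via d_i = x_i mod 3, x_{i+1} = (x_i − d_i)/3. The first 5 digits are (1, 2, 0, 2, 2).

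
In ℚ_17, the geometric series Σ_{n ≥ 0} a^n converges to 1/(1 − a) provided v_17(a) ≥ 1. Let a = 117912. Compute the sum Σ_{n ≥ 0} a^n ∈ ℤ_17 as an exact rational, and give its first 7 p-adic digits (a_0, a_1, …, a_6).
Σ a^n = 1/(1 − a) = -1/117911;  first 7 digits = (1, 0, 0, 7, 1, 0, 15)

v_17(a) = 3 ≥ 1, so the series converges in ℤ_17 to 1/(1 − a) = 1/(1 − 117912) = -1/117911. Expand this rational in ℤ_17: compute digits iteratively via d_i = x_i mod 17, x_{i+1} = (x_i − d_i)/17. The first 7 digits are (1, 0, 0, 7, 1, 0, 15).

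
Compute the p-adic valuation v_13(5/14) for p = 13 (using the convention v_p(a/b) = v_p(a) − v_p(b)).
v_13(5/14) = 0

Factor powers of 13 from the numerator and denominator of the reduced fraction: 5 = 13^0 · 5 and 14 = 13^0 · 14. Apply v_p(a/b) = v_p(a) − v_p(b): v_13(5/14) = 0 − 0 = 0.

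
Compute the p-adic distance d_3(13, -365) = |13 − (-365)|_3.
d_3(13, -365) = 1/27

Step 1 — x − y = 13 − (-365) = 378. Step 2 — v_3(378) = 3 (factor: 378 = (3^3 · 14); the sign does not affect v_p). Step 3 — |x − y|_3 = 3^{-3} = 1/27.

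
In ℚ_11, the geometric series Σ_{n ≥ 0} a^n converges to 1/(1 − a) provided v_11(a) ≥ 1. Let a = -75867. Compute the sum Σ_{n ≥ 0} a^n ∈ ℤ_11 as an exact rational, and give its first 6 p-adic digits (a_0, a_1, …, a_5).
Σ a^n = 1/(1 − a) = 1/75868;  first 6 digits = (1, 0, 0, 9, 5, 10)

v_11(a) = 3 ≥ 1, so the series converges in ℤ_11 to 1/(1 − a) = 1/(1 − (-75867)) = 1/75868. Expand this rational in ℤ_11: compute digits iteratively via d_i = x_i mod 11, x_{i+1} = (x_i − d_i)/11. The first 6 digits are (1, 0, 0, 9, 5, 10).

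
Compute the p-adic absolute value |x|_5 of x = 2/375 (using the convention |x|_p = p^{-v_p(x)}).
|2/375|_5 = 125

Step 1 — compute v_5(x) by factoring powers of 5 out of the numerator and denominator: v_5(2/375) = -3. Step 2 — apply |x|_p = p^{-v_p(x)} = 5^{3} = 125.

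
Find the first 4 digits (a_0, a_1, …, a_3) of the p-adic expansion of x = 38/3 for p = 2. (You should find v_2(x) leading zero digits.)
(a_0, …, a_3) = (0, 1, 0, 0)

v_2(38/3) = 1, so a_0 = ... = a_0 = 0. Factor out: x = 2^1 · u with u = 19/3 a unit in ℤ_2. Expand u iteratively via a_{v+i} = u_i mod 2, u_{i+1} = (u_i − a_{v+i})/2:
  u_0 = 19/3;  a_1 = 1;  u_1 = (u_0 − 1)/2 = 8/3
  u_1 = 8/3;  a_2 = 0;  u_2 = (u_1 − 0)/2 = 4/3
  u_2 = 4/3;  a_3 = 0;  u_3 = (u_2 − 0)/2 = 2/3
Digits: (0, 1, 0, 0).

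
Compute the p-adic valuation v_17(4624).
v_17(4624) = 2

v_17(n) is the largest exponent k such that 17^k divides n. Factor out: 4624 = 17^2 · 16. (Sign doesn't affect v_p.) So v_17(4624) = 2.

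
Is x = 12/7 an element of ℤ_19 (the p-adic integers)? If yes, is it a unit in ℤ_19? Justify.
x ∈ ℤ_19^× (unit); v_19(x) = 0

ℤ_19 = {x ∈ ℚ_19 : v_19(x) ≥ 0} and ℤ_19^× = {x ∈ ℤ_19 : v_19(x) = 0}. Here v_19(12/7) = v_19(num) − v_19(den) = 0; compare against these criteria.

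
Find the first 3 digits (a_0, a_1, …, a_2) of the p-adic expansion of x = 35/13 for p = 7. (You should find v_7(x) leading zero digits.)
(a_0, …, a_2) = (0, 2, 3)

v_7(35/13) = 1, so a_0 = ... = a_0 = 0. Factor out: x = 7^1 · u with u = 5/13 a unit in ℤ_7. Expand u iteratively via a_{v+i} = u_i mod 7, u_{i+1} = (u_i − a_{v+i})/7:
  u_0 = 5/13;  a_1 = 2;  u_1 = (u_0 − 2)/7 = -3/13
  u_1 = -3/13;  a_2 = 3;  u_2 = (u_1 − 3)/7 = -6/13
Digits: (0, 2, 3).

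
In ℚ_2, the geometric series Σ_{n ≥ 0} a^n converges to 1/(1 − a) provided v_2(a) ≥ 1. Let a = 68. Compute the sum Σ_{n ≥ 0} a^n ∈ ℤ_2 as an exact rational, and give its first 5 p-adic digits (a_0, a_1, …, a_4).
Σ a^n = 1/(1 − a) = -1/67;  first 5 digits = (1, 0, 1, 0, 1)

v_2(a) = 2 ≥ 1, so the series converges in ℤ_2 to 1/(1 − a) = 1/(1 − 68) = -1/67. Expand this rational in ℤ_2: compute digits iteratively via d_i = x_i mod 2, x_{i+1} = (x_i − d_i)/2. The first 5 digits are (1, 0, 1, 0, 1).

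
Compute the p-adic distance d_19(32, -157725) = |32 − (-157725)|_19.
d_19(32, -157725) = 1/6859

Step 1 — x − y = 32 − (-157725) = 157757. Step 2 — v_19(157757) = 3 (factor: 157757 = (19^3 · 23); the sign does not affect v_p). Step 3 — |x − y|_19 = 19^{-3} = 1/6859.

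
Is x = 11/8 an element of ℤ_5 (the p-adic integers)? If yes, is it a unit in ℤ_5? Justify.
x ∈ ℤ_5^× (unit); v_5(x) = 0

ℤ_5 = {x ∈ ℚ_5 : v_5(x) ≥ 0} and ℤ_5^× = {x ∈ ℤ_5 : v_5(x) = 0}. Here v_5(11/8) = v_5(num) − v_5(den) = 0; compare against these criteria.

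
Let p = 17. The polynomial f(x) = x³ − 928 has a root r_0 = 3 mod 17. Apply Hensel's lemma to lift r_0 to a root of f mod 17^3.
r_2 = 411 (mod 4913)

Hensel: r_{i+1} = r_i − f(r_i)/f′(r_i) mod 17^{i+2}, where f′(x) = 3x². Iterate:
  r_0 = 3 (mod 17)
  r_1 = 122 (mod 289)
  r_2 = 411 (mod 4913)
Final: r = 411 with f(r) ≡ 0 mod 17^3.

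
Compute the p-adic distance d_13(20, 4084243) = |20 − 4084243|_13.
d_13(20, 4084243) = 1/371293

Step 1 — x − y = 20 − 4084243 = -4084223. Step 2 — v_13(-4084223) = 5 (factor: -4084223 = −(13^5 · 11); the sign does not affect v_p). Step 3 — |x − y|_13 = 13^{-5} = 1/371293.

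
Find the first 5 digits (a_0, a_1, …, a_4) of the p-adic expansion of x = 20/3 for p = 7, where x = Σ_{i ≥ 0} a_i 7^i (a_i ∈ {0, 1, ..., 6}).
(a_0, …, a_4) = (2, 3, 2, 2, 2)

v_7(20/3) = 0 (numerator and denominator both coprime to 7), so x ∈ ℤ_7^×. Compute digits iteratively via a_i = x_i mod 7, x_{i+1} = (x_i − a_i)/7, with x_0 = x:
  x_0 = 20/3;  a_0 = 2;  x_1 = (x_0 − 2)/7 = 2/3
  x_1 = 2/3;  a_1 = 3;  x_2 = (x_1 − 3)/7 = -1/3
  x_2 = -1/3;  a_2 = 2;  x_3 = (x_2 − 2)/7 = -1/3
  x_3 = -1/3;  a_3 = 2;  x_4 = (x_3 − 2)/7 = -1/3
  x_4 = -1/3;  a_4 = 2;  x_5 = (x_4 − 2)/7 = -1/3
Digits: (2, 3, 2, 2, 2).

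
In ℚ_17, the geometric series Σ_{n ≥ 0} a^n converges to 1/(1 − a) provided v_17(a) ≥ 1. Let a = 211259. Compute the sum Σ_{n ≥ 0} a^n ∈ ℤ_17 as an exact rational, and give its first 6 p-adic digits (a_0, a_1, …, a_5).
Σ a^n = 1/(1 − a) = -1/211258;  first 6 digits = (1, 0, 0, 9, 2, 0)

v_17(a) = 3 ≥ 1, so the series converges in ℤ_17 to 1/(1 − a) = 1/(1 − 211259) = -1/211258. Expand this rational in ℤ_17: compute digits iteratively via d_i = x_i mod 17, x_{i+1} = (x_i − d_i)/17. The first 6 digits are (1, 0, 0, 9, 2, 0).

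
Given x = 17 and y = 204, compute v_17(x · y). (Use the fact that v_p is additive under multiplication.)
v_17(3468) = 2

v_p(x) = 1 (factor: 17 = 17^1 · 1); v_p(y) = 1 (factor: 204 = 17^1 · 12). Additivity: v_p(xy) = v_p(x) + v_p(y) = 1 + 1 = 2. (Direct check: xy = 3468 = 17^2 · (12).)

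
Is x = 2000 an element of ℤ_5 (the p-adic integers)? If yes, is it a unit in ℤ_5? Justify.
x ∈ ℤ_5 but not a unit; v_5(x) = 3 > 0

ℤ_5 = {x ∈ ℚ_5 : v_5(x) ≥ 0} and ℤ_5^× = {x ∈ ℤ_5 : v_5(x) = 0}. Here v_5(2000) = v_5(num) − v_5(den) = 3; compare against these criteria.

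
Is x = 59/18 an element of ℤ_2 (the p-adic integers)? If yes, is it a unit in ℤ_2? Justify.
x ∉ ℤ_2 (v_2(x) = -1 < 0)

ℤ_2 = {x ∈ ℚ_2 : v_2(x) ≥ 0} and ℤ_2^× = {x ∈ ℤ_2 : v_2(x) = 0}. Here v_2(59/18) = v_2(num) − v_2(den) = -1; compare against these criteria.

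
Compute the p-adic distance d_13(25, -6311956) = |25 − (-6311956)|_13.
d_13(25, -6311956) = 1/371293

Step 1 — x − y = 25 − (-6311956) = 6311981. Step 2 — v_13(6311981) = 5 (factor: 6311981 = (13^5 · 17); the sign does not affect v_p). Step 3 — |x − y|_13 = 13^{-5} = 1/371293.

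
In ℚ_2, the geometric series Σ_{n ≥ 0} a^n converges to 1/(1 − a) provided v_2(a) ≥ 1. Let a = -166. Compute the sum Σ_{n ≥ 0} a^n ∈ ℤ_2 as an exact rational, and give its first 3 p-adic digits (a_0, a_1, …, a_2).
Σ a^n = 1/(1 − a) = 1/167;  first 3 digits = (1, 1, 1)

v_2(a) = 1 ≥ 1, so the series converges in ℤ_2 to 1/(1 − a) = 1/(1 − (-166)) = 1/167. Expand this rational in ℤ_2: compute digits iteratively via d_i = x_i mod 2, x_{i+1} = (x_i − d_i)/2. The first 3 digits are (1, 1, 1).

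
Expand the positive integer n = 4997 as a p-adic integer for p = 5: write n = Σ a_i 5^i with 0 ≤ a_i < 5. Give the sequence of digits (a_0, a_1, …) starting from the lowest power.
(a_0, a_1, …) = (2, 4, 4, 4, 2, 1)

Repeated division by 5 gives the digits low-to-high: 4997 = 2 + 4·5^1 + 4·5^2 + 4·5^3 + 2·5^4 + 1·5^5. Digit sequence: (2, 4, 4, 4, 2, 1).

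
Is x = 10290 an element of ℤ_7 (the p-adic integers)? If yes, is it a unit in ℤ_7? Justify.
x ∈ ℤ_7 but not a unit; v_7(x) = 3 > 0

ℤ_7 = {x ∈ ℚ_7 : v_7(x) ≥ 0} and ℤ_7^× = {x ∈ ℤ_7 : v_7(x) = 0}. Here v_7(10290) = v_7(num) − v_7(den) = 3; compare against these criteria.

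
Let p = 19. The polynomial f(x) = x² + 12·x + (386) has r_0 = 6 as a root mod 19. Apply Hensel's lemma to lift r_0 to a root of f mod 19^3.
r_2 = 196 (mod 6859)

Hensel: r_{i+1} = r_i − f(r_i)·(f′(r_i))^{-1} mod 19^{i+2}, f′(x) = 2x + 12. Iterate:
  r_0 = 6 (mod 19)
  r_1 = 196 (mod 361)
  r_2 = 196 (mod 6859)
Final: r = 196 satisfies f(r) ≡ 0 mod 19^3.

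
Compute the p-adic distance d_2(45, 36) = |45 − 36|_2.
d_2(45, 36) = 1

Step 1 — x − y = 45 − 36 = 9. Step 2 — v_2(9) = 0 (factor: 9 = (2^0 · 9); the sign does not affect v_p). Step 3 — |x − y|_2 = 2^{0} = 1.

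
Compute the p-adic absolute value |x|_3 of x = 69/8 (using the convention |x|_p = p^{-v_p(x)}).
|69/8|_3 = 1/3

Step 1 — compute v_3(x) by factoring powers of 3 out of the numerator and denominator: v_3(69/8) = 1. Step 2 — apply |x|_p = p^{-v_p(x)} = 3^{-1} = 1/3.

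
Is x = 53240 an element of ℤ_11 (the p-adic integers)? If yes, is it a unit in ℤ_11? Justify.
x ∈ ℤ_11 but not a unit; v_11(x) = 3 > 0

ℤ_11 = {x ∈ ℚ_11 : v_11(x) ≥ 0} and ℤ_11^× = {x ∈ ℤ_11 : v_11(x) = 0}. Here v_11(53240) = v_11(num) − v_11(den) = 3; compare against these criteria.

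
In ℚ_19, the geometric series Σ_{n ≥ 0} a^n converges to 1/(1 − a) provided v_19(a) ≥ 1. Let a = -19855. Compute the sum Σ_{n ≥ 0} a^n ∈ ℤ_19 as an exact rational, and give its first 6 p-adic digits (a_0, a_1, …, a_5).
Σ a^n = 1/(1 − a) = 1/19856;  first 6 digits = (1, 0, 2, 16, 3, 7)

v_19(a) = 2 ≥ 1, so the series converges in ℤ_19 to 1/(1 − a) = 1/(1 − (-19855)) = 1/19856. Expand this rational in ℤ_19: compute digits iteratively via d_i = x_i mod 19, x_{i+1} = (x_i − d_i)/19. The first 6 digits are (1, 0, 2, 16, 3, 7).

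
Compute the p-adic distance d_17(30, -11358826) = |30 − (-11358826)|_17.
d_17(30, -11358826) = 1/1419857

Step 1 — x − y = 30 − (-11358826) = 11358856. Step 2 — v_17(11358856) = 5 (factor: 11358856 = (17^5 · 8); the sign does not affect v_p). Step 3 — |x − y|_17 = 17^{-5} = 1/1419857.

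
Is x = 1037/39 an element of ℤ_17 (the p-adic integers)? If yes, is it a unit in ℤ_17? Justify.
x ∈ ℤ_17 but not a unit; v_17(x) = 1 > 0

ℤ_17 = {x ∈ ℚ_17 : v_17(x) ≥ 0} and ℤ_17^× = {x ∈ ℤ_17 : v_17(x) = 0}. Here v_17(1037/39) = v_17(num) − v_17(den) = 1; compare against these criteria.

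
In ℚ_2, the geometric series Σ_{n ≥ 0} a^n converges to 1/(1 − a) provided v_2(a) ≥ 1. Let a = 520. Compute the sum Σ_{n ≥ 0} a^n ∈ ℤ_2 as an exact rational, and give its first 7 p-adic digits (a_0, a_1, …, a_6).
Σ a^n = 1/(1 − a) = -1/519;  first 7 digits = (1, 0, 0, 1, 0, 0, 1)

v_2(a) = 3 ≥ 1, so the series converges in ℤ_2 to 1/(1 − a) = 1/(1 − 520) = -1/519. Expand this rational in ℤ_2: compute digits iteratively via d_i = x_i mod 2, x_{i+1} = (x_i − d_i)/2. The first 7 digits are (1, 0, 0, 1, 0, 0, 1).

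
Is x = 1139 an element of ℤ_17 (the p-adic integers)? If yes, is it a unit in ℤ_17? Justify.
x ∈ ℤ_17 but not a unit; v_17(x) = 1 > 0

ℤ_17 = {x ∈ ℚ_17 : v_17(x) ≥ 0} and ℤ_17^× = {x ∈ ℤ_17 : v_17(x) = 0}. Here v_17(1139) = v_17(num) − v_17(den) = 1; compare against these criteria.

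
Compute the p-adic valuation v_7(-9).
v_7(-9) = 0

v_7(n) is the largest exponent k such that 7^k divides n. Factor out: -9 = -7^0 · 9. (Sign doesn't affect v_p.) So v_7(-9) = 0.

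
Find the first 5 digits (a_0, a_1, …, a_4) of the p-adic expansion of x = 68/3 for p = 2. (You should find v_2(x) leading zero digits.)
(a_0, …, a_4) = (0, 0, 1, 1, 0)

v_2(68/3) = 2, so a_0 = ... = a_1 = 0. Factor out: x = 2^2 · u with u = 17/3 a unit in ℤ_2. Expand u iteratively via a_{v+i} = u_i mod 2, u_{i+1} = (u_i − a_{v+i})/2:
  u_0 = 17/3;  a_2 = 1;  u_1 = (u_0 − 1)/2 = 7/3
  u_1 = 7/3;  a_3 = 1;  u_2 = (u_1 − 1)/2 = 2/3
  u_2 = 2/3;  a_4 = 0;  u_3 = (u_2 − 0)/2 = 1/3
Digits: (0, 0, 1, 1, 0).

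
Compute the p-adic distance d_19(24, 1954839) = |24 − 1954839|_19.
d_19(24, 1954839) = 1/130321

Step 1 — x − y = 24 − 1954839 = -1954815. Step 2 — v_19(-1954815) = 4 (factor: -1954815 = −(19^4 · 15); the sign does not affect v_p). Step 3 — |x − y|_19 = 19^{-4} = 1/130321.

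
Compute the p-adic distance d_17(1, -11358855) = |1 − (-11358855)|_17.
d_17(1, -11358855) = 1/1419857

Step 1 — x − y = 1 − (-11358855) = 11358856. Step 2 — v_17(11358856) = 5 (factor: 11358856 = (17^5 · 8); the sign does not affect v_p). Step 3 — |x − y|_17 = 17^{-5} = 1/1419857.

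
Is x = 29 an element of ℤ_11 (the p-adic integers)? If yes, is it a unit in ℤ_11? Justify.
x ∈ ℤ_11^× (unit); v_11(x) = 0

ℤ_11 = {x ∈ ℚ_11 : v_11(x) ≥ 0} and ℤ_11^× = {x ∈ ℤ_11 : v_11(x) = 0}. Here v_11(29) = v_11(num) − v_11(den) = 0; compare against these criteria.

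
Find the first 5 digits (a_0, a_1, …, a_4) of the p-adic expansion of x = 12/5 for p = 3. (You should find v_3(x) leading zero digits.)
(a_0, …, a_4) = (0, 2, 2, 1, 0)

v_3(12/5) = 1, so a_0 = ... = a_0 = 0. Factor out: x = 3^1 · u with u = 4/5 a unit in ℤ_3. Expand u iteratively via a_{v+i} = u_i mod 3, u_{i+1} = (u_i − a_{v+i})/3:
  u_0 = 4/5;  a_1 = 2;  u_1 = (u_0 − 2)/3 = -2/5
  u_1 = -2/5;  a_2 = 2;  u_2 = (u_1 − 2)/3 = -4/5
  u_2 = -4/5;  a_3 = 1;  u_3 = (u_2 − 1)/3 = -3/5
  u_3 = -3/5;  a_4 = 0;  u_4 = (u_3 − 0)/3 = -1/5
Digits: (0, 2, 2, 1, 0).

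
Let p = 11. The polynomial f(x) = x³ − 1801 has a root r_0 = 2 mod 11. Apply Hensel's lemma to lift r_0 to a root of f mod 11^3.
r_2 = 464 (mod 1331)

Hensel: r_{i+1} = r_i − f(r_i)/f′(r_i) mod 11^{i+2}, where f′(x) = 3x². Iterate:
  r_0 = 2 (mod 11)
  r_1 = 101 (mod 121)
  r_2 = 464 (mod 1331)
Final: r = 464 with f(r) ≡ 0 mod 11^3.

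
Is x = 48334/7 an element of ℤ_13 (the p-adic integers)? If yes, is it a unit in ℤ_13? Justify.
x ∈ ℤ_13 but not a unit; v_13(x) = 3 > 0

ℤ_13 = {x ∈ ℚ_13 : v_13(x) ≥ 0} and ℤ_13^× = {x ∈ ℤ_13 : v_13(x) = 0}. Here v_13(48334/7) = v_13(num) − v_13(den) = 3; compare against these criteria.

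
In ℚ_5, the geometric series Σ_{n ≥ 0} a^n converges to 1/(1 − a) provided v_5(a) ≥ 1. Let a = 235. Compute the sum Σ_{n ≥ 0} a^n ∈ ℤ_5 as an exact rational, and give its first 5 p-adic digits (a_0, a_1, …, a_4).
Σ a^n = 1/(1 − a) = -1/234;  first 5 digits = (1, 2, 3, 1, 4)

v_5(a) = 1 ≥ 1, so the series converges in ℤ_5 to 1/(1 − a) = 1/(1 − 235) = -1/234. Expand this rational in ℤ_5: compute digits iteratively via d_i = x_i mod 5, x_{i+1} = (x_i − d_i)/5. The first 5 digits are (1, 2, 3, 1, 4).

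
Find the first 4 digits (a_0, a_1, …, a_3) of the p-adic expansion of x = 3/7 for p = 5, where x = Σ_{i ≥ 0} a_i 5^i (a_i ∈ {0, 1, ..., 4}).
(a_0, …, a_3) = (4, 0, 2, 1)

v_5(3/7) = 0 (numerator and denominator both coprime to 5), so x ∈ ℤ_5^×. Compute digits iteratively via a_i = x_i mod 5, x_{i+1} = (x_i − a_i)/5, with x_0 = x:
  x_0 = 3/7;  a_0 = 4;  x_1 = (x_0 − 4)/5 = -5/7
  x_1 = -5/7;  a_1 = 0;  x_2 = (x_1 − 0)/5 = -1/7
  x_2 = -1/7;  a_2 = 2;  x_3 = (x_2 − 2)/5 = -3/7
  x_3 = -3/7;  a_3 = 1;  x_4 = (x_3 − 1)/5 = -2/7
Digits: (4, 0, 2, 1).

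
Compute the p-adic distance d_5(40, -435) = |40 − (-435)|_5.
d_5(40, -435) = 1/25

Step 1 — x − y = 40 − (-435) = 475. Step 2 — v_5(475) = 2 (factor: 475 = (5^2 · 19); the sign does not affect v_p). Step 3 — |x − y|_5 = 5^{-2} = 1/25.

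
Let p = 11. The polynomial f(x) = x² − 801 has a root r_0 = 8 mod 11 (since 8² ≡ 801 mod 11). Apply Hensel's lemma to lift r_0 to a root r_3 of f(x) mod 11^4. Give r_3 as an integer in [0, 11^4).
r_3 = 6762 (mod 14641)

Hensel's recurrence: r_{i+1} = r_i − f(r_i)·(f′(r_i))^{-1} mod 11^{i+2}, with f′(x) = 2x. Iterate:
  r_0 = 8 (mod 11)
  r_1 = 107 (mod 121)
  r_2 = 107 (mod 1331)
  r_3 = 6762 (mod 14641)
Final: r_3 = 6762, and one checks f(r_3) ≡ 0 mod 11^4.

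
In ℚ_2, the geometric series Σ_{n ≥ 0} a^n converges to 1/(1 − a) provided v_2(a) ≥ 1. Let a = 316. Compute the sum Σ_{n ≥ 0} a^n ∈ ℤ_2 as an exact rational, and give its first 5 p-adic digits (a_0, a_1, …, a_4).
Σ a^n = 1/(1 − a) = -1/315;  first 5 digits = (1, 0, 1, 1, 0)

v_2(a) = 2 ≥ 1, so the series converges in ℤ_2 to 1/(1 − a) = 1/(1 − 316) = -1/315. Expand this rational in ℤ_2: compute digits iteratively via d_i = x_i mod 2, x_{i+1} = (x_i − d_i)/2. The first 5 digits are (1, 0, 1, 1, 0).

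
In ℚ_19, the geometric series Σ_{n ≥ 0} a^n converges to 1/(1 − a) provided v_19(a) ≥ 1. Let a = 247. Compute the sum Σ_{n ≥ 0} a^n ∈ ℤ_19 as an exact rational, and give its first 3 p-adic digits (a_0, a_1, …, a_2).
Σ a^n = 1/(1 − a) = -1/246;  first 3 digits = (1, 13, 17)

v_19(a) = 1 ≥ 1, so the series converges in ℤ_19 to 1/(1 − a) = 1/(1 − 247) = -1/246. Expand this rational in ℤ_19: compute digits iteratively via d_i = x_i mod 19, x_{i+1} = (x_i − d_i)/19. The first 3 digits are (1, 13, 17).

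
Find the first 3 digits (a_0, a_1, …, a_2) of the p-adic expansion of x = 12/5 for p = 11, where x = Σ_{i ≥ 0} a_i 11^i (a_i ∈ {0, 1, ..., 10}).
(a_0, …, a_2) = (9, 6, 6)

v_11(12/5) = 0 (numerator and denominator both coprime to 11), so x ∈ ℤ_11^×. Compute digits iteratively via a_i = x_i mod 11, x_{i+1} = (x_i − a_i)/11, with x_0 = x:
  x_0 = 12/5;  a_0 = 9;  x_1 = (x_0 − 9)/11 = -3/5
  x_1 = -3/5;  a_1 = 6;  x_2 = (x_1 − 6)/11 = -3/5
  x_2 = -3/5;  a_2 = 6;  x_3 = (x_2 − 6)/11 = -3/5
Digits: (9, 6, 6).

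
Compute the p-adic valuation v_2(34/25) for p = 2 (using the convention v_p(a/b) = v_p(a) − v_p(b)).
v_2(34/25) = 1

Factor powers of 2 from the numerator and denominator of the reduced fraction: 34 = 2^1 · 17 and 25 = 2^0 · 25. Apply v_p(a/b) = v_p(a) − v_p(b): v_2(34/25) = 1 − 0 = 1.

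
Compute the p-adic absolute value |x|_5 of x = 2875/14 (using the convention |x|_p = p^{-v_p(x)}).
|2875/14|_5 = 1/125

Step 1 — compute v_5(x) by factoring powers of 5 out of the numerator and denominator: v_5(2875/14) = 3. Step 2 — apply |x|_p = p^{-v_p(x)} = 5^{-3} = 1/125.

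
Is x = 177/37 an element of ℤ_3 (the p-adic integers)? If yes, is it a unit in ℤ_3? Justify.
x ∈ ℤ_3 but not a unit; v_3(x) = 1 > 0

ℤ_3 = {x ∈ ℚ_3 : v_3(x) ≥ 0} and ℤ_3^× = {x ∈ ℤ_3 : v_3(x) = 0}. Here v_3(177/37) = v_3(num) − v_3(den) = 1; compare against these criteria.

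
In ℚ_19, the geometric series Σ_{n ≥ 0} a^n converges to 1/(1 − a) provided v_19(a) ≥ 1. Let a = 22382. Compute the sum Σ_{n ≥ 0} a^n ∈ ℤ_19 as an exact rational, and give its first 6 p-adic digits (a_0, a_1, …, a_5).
Σ a^n = 1/(1 − a) = -1/22381;  first 6 digits = (1, 0, 5, 3, 6, 12)

v_19(a) = 2 ≥ 1, so the series converges in ℤ_19 to 1/(1 − a) = 1/(1 − 22382) = -1/22381. Expand this rational in ℤ_19: compute digits iteratively via d_i = x_i mod 19, x_{i+1} = (x_i − d_i)/19. The first 6 digits are (1, 0, 5, 3, 6, 12).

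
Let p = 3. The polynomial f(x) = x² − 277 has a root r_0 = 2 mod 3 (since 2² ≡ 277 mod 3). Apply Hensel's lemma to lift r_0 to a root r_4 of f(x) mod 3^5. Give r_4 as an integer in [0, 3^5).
r_4 = 95 (mod 243)

Hensel's recurrence: r_{i+1} = r_i − f(r_i)·(f′(r_i))^{-1} mod 3^{i+2}, with f′(x) = 2x. Iterate:
  r_0 = 2 (mod 3)
  r_1 = 5 (mod 9)
  r_2 = 14 (mod 27)
  r_3 = 14 (mod 81)
  r_4 = 95 (mod 243)
Final: r_4 = 95, and one checks f(r_4) ≡ 0 mod 3^5.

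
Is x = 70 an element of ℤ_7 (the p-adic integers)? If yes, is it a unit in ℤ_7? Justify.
x ∈ ℤ_7 but not a unit; v_7(x) = 1 > 0

ℤ_7 = {x ∈ ℚ_7 : v_7(x) ≥ 0} and ℤ_7^× = {x ∈ ℤ_7 : v_7(x) = 0}. Here v_7(70) = v_7(num) − v_7(den) = 1; compare against these criteria.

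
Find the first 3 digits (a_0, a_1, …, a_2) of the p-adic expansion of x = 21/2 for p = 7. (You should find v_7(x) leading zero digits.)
(a_0, …, a_2) = (0, 5, 3)

v_7(21/2) = 1, so a_0 = ... = a_0 = 0. Factor out: x = 7^1 · u with u = 3/2 a unit in ℤ_7. Expand u iteratively via a_{v+i} = u_i mod 7, u_{i+1} = (u_i − a_{v+i})/7:
  u_0 = 3/2;  a_1 = 5;  u_1 = (u_0 − 5)/7 = -1/2
  u_1 = -1/2;  a_2 = 3;  u_2 = (u_1 − 3)/7 = -1/2
Digits: (0, 5, 3).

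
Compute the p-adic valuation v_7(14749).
v_7(14749) = 3

v_7(n) is the largest exponent k such that 7^k divides n. Factor out: 14749 = 7^3 · 43. (Sign doesn't affect v_p.) So v_7(14749) = 3.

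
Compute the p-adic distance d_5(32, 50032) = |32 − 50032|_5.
d_5(32, 50032) = 1/3125

Step 1 — x − y = 32 − 50032 = -50000. Step 2 — v_5(-50000) = 5 (factor: -50000 = −(5^5 · 16); the sign does not affect v_p). Step 3 — |x − y|_5 = 5^{-5} = 1/3125.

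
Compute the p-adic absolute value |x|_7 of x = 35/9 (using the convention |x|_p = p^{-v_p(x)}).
|35/9|_7 = 1/7

Step 1 — compute v_7(x) by factoring powers of 7 out of the numerator and denominator: v_7(35/9) = 1. Step 2 — apply |x|_p = p^{-v_p(x)} = 7^{-1} = 1/7.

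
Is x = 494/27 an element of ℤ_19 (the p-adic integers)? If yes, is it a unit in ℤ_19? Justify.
x ∈ ℤ_19 but not a unit; v_19(x) = 1 > 0

ℤ_19 = {x ∈ ℚ_19 : v_19(x) ≥ 0} and ℤ_19^× = {x ∈ ℤ_19 : v_19(x) = 0}. Here v_19(494/27) = v_19(num) − v_19(den) = 1; compare against these criteria.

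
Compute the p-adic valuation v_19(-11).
v_19(-11) = 0

v_19(n) is the largest exponent k such that 19^k divides n. Factor out: -11 = -19^0 · 11. (Sign doesn't affect v_p.) So v_19(-11) = 0.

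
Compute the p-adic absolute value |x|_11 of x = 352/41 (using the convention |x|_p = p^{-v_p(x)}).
|352/41|_11 = 1/11

Step 1 — compute v_11(x) by factoring powers of 11 out of the numerator and denominator: v_11(352/41) = 1. Step 2 — apply |x|_p = p^{-v_p(x)} = 11^{-1} = 1/11.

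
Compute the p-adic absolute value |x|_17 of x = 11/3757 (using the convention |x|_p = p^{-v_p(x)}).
|11/3757|_17 = 289

Step 1 — compute v_17(x) by factoring powers of 17 out of the numerator and denominator: v_17(11/3757) = -2. Step 2 — apply |x|_p = p^{-v_p(x)} = 17^{2} = 289.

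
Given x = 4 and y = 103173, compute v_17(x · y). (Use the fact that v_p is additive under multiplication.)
v_17(412692) = 3

v_p(x) = 0 (factor: 4 = 17^0 · 4); v_p(y) = 3 (factor: 103173 = 17^3 · 21). Additivity: v_p(xy) = v_p(x) + v_p(y) = 0 + 3 = 3. (Direct check: xy = 412692 = 17^3 · (84).)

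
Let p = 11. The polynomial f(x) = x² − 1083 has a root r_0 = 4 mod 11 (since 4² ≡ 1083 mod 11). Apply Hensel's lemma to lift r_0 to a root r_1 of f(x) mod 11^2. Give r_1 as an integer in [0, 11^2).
r_1 = 92 (mod 121)

Hensel's recurrence: r_{i+1} = r_i − f(r_i)·(f′(r_i))^{-1} mod 11^{i+2}, with f′(x) = 2x. Iterate:
  r_0 = 4 (mod 11)
  r_1 = 92 (mod 121)
Final: r_1 = 92, and one checks f(r_1) ≡ 0 mod 11^2.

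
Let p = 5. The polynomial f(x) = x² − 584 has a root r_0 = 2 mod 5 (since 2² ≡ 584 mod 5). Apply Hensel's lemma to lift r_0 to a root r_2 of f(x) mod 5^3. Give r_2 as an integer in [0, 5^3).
r_2 = 47 (mod 125)

Hensel's recurrence: r_{i+1} = r_i − f(r_i)·(f′(r_i))^{-1} mod 5^{i+2}, with f′(x) = 2x. Iterate:
  r_0 = 2 (mod 5)
  r_1 = 22 (mod 25)
  r_2 = 47 (mod 125)
Final: r_2 = 47, and one checks f(r_2) ≡ 0 mod 5^3.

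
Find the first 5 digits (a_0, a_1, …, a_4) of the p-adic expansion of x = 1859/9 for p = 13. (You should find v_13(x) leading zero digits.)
(a_0, …, a_4) = (0, 0, 7, 1, 10)

v_13(1859/9) = 2, so a_0 = ... = a_1 = 0. Factor out: x = 13^2 · u with u = 11/9 a unit in ℤ_13. Expand u iteratively via a_{v+i} = u_i mod 13, u_{i+1} = (u_i − a_{v+i})/13:
  u_0 = 11/9;  a_2 = 7;  u_1 = (u_0 − 7)/13 = -4/9
  u_1 = -4/9;  a_3 = 1;  u_2 = (u_1 − 1)/13 = -1/9
  u_2 = -1/9;  a_4 = 10;  u_3 = (u_2 − 10)/13 = -7/9
Digits: (0, 0, 7, 1, 10).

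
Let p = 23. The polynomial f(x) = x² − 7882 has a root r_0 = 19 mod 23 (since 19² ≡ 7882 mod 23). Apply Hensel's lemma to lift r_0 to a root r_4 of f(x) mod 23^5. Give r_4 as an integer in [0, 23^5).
r_4 = 5563167 (mod 6436343)

Hensel's recurrence: r_{i+1} = r_i − f(r_i)·(f′(r_i))^{-1} mod 23^{i+2}, with f′(x) = 2x. Iterate:
  r_0 = 19 (mod 23)
  r_1 = 203 (mod 529)
  r_2 = 2848 (mod 12167)
  r_3 = 246188 (mod 279841)
  r_4 = 5563167 (mod 6436343)
Final: r_4 = 5563167, and one checks f(r_4) ≡ 0 mod 23^5.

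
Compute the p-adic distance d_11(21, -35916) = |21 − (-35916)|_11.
d_11(21, -35916) = 1/1331

Step 1 — x − y = 21 − (-35916) = 35937. Step 2 — v_11(35937) = 3 (factor: 35937 = (11^3 · 27); the sign does not affect v_p). Step 3 — |x − y|_11 = 11^{-3} = 1/1331.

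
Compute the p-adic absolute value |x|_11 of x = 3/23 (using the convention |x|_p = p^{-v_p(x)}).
|3/23|_11 = 1

Step 1 — compute v_11(x) by factoring powers of 11 out of the numerator and denominator: v_11(3/23) = 0. Step 2 — apply |x|_p = p^{-v_p(x)} = 11^{0} = 1.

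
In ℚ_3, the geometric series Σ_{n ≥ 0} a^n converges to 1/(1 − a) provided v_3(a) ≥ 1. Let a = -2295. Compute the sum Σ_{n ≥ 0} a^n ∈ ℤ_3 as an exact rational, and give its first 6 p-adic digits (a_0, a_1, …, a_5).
Σ a^n = 1/(1 − a) = 1/2296;  first 6 digits = (1, 0, 0, 2, 1, 2)

v_3(a) = 3 ≥ 1, so the series converges in ℤ_3 to 1/(1 − a) = 1/(1 − (-2295)) = 1/2296. Expand this rational in ℤ_3: compute digits iteratively via d_i = x_i mod 3, x_{i+1} = (x_i − d_i)/3. The first 6 digits are (1, 0, 0, 2, 1, 2).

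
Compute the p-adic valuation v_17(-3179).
v_17(-3179) = 2

v_17(n) is the largest exponent k such that 17^k divides n. Factor out: -3179 = -17^2 · 11. (Sign doesn't affect v_p.) So v_17(-3179) = 2.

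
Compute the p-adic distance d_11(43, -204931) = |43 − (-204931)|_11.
d_11(43, -204931) = 1/14641

Step 1 — x − y = 43 − (-204931) = 204974. Step 2 — v_11(204974) = 4 (factor: 204974 = (11^4 · 14); the sign does not affect v_p). Step 3 — |x − y|_11 = 11^{-4} = 1/14641.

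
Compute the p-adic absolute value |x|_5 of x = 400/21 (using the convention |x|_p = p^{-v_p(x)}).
|400/21|_5 = 1/25

Step 1 — compute v_5(x) by factoring powers of 5 out of the numerator and denominator: v_5(400/21) = 2. Step 2 — apply |x|_p = p^{-v_p(x)} = 5^{-2} = 1/25.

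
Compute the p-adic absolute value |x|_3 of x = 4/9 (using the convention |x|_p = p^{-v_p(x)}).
|4/9|_3 = 9

Step 1 — compute v_3(x) by factoring powers of 3 out of the numerator and denominator: v_3(4/9) = -2. Step 2 — apply |x|_p = p^{-v_p(x)} = 3^{2} = 9.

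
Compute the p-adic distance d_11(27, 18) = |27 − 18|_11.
d_11(27, 18) = 1

Step 1 — x − y = 27 − 18 = 9. Step 2 — v_11(9) = 0 (factor: 9 = (11^0 · 9); the sign does not affect v_p). Step 3 — |x − y|_11 = 11^{0} = 1.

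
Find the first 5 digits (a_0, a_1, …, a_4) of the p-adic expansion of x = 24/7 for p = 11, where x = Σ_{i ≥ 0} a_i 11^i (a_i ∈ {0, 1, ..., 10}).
(a_0, …, a_4) = (5, 3, 6, 1, 3)

v_11(24/7) = 0 (numerator and denominator both coprime to 11), so x ∈ ℤ_11^×. Compute digits iteratively via a_i = x_i mod 11, x_{i+1} = (x_i − a_i)/11, with x_0 = x:
  x_0 = 24/7;  a_0 = 5;  x_1 = (x_0 − 5)/11 = -1/7
  x_1 = -1/7;  a_1 = 3;  x_2 = (x_1 − 3)/11 = -2/7
  x_2 = -2/7;  a_2 = 6;  x_3 = (x_2 − 6)/11 = -4/7
  x_3 = -4/7;  a_3 = 1;  x_4 = (x_3 − 1)/11 = -1/7
  x_4 = -1/7;  a_4 = 3;  x_5 = (x_4 − 3)/11 = -2/7
Digits: (5, 3, 6, 1, 3).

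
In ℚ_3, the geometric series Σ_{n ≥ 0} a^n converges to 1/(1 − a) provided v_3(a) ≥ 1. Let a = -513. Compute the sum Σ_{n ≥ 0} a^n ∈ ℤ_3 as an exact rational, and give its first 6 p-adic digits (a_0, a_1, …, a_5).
Σ a^n = 1/(1 − a) = 1/514;  first 6 digits = (1, 0, 0, 2, 2, 0)

v_3(a) = 3 ≥ 1, so the series converges in ℤ_3 to 1/(1 − a) = 1/(1 − (-513)) = 1/514. Expand this rational in ℤ_3: compute digits iteratively via d_i = x_i mod 3, x_{i+1} = (x_i − d_i)/3. The first 6 digits are (1, 0, 0, 2, 2, 0).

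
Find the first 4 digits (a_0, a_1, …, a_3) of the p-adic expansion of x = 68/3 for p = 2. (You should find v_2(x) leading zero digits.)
(a_0, …, a_3) = (0, 0, 1, 1)

v_2(68/3) = 2, so a_0 = ... = a_1 = 0. Factor out: x = 2^2 · u with u = 17/3 a unit in ℤ_2. Expand u iteratively via a_{v+i} = u_i mod 2, u_{i+1} = (u_i − a_{v+i})/2:
  u_0 = 17/3;  a_2 = 1;  u_1 = (u_0 − 1)/2 = 7/3
  u_1 = 7/3;  a_3 = 1;  u_2 = (u_1 − 1)/2 = 2/3
Digits: (0, 0, 1, 1).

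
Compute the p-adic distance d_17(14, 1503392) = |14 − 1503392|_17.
d_17(14, 1503392) = 1/83521

Step 1 — x − y = 14 − 1503392 = -1503378. Step 2 — v_17(-1503378) = 4 (factor: -1503378 = −(17^4 · 18); the sign does not affect v_p). Step 3 — |x − y|_17 = 17^{-4} = 1/83521.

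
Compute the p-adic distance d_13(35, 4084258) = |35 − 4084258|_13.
d_13(35, 4084258) = 1/371293

Step 1 — x − y = 35 − 4084258 = -4084223. Step 2 — v_13(-4084223) = 5 (factor: -4084223 = −(13^5 · 11); the sign does not affect v_p). Step 3 — |x − y|_13 = 13^{-5} = 1/371293.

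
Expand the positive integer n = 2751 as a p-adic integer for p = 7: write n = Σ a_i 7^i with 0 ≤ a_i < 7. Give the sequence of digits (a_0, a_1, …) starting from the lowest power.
(a_0, a_1, …) = (0, 1, 0, 1, 1)

Repeated division by 7 gives the digits low-to-high: 2751 = 1·7^1 + 1·7^3 + 1·7^4. Digit sequence: (0, 1, 0, 1, 1).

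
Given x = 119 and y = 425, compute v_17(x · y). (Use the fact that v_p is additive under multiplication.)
v_17(50575) = 2

v_p(x) = 1 (factor: 119 = 17^1 · 7); v_p(y) = 1 (factor: 425 = 17^1 · 25). Additivity: v_p(xy) = v_p(x) + v_p(y) = 1 + 1 = 2. (Direct check: xy = 50575 = 17^2 · (175).)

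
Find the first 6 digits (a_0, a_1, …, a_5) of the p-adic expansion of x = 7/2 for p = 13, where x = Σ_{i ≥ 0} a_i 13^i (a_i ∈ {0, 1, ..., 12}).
(a_0, …, a_5) = (10, 6, 6, 6, 6, 6)

v_13(7/2) = 0 (numerator and denominator both coprime to 13), so x ∈ ℤ_13^×. Compute digits iteratively via a_i = x_i mod 13, x_{i+1} = (x_i − a_i)/13, with x_0 = x:
  x_0 = 7/2;  a_0 = 10;  x_1 = (x_0 − 10)/13 = -1/2
  x_1 = -1/2;  a_1 = 6;  x_2 = (x_1 − 6)/13 = -1/2
  x_2 = -1/2;  a_2 = 6;  x_3 = (x_2 − 6)/13 = -1/2
  x_3 = -1/2;  a_3 = 6;  x_4 = (x_3 − 6)/13 = -1/2
  x_4 = -1/2;  a_4 = 6;  x_5 = (x_4 − 6)/13 = -1/2
  x_5 = -1/2;  a_5 = 6;  x_6 = (x_5 − 6)/13 = -1/2
Digits: (10, 6, 6, 6, 6, 6).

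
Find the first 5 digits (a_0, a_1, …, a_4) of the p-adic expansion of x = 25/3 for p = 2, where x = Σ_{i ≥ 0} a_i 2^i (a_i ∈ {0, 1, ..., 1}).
(a_0, …, a_4) = (1, 1, 0, 0, 1)

v_2(25/3) = 0 (numerator and denominator both coprime to 2), so x ∈ ℤ_2^×. Compute digits iteratively via a_i = x_i mod 2, x_{i+1} = (x_i − a_i)/2, with x_0 = x:
  x_0 = 25/3;  a_0 = 1;  x_1 = (x_0 − 1)/2 = 11/3
  x_1 = 11/3;  a_1 = 1;  x_2 = (x_1 − 1)/2 = 4/3
  x_2 = 4/3;  a_2 = 0;  x_3 = (x_2 − 0)/2 = 2/3
  x_3 = 2/3;  a_3 = 0;  x_4 = (x_3 − 0)/2 = 1/3
  x_4 = 1/3;  a_4 = 1;  x_5 = (x_4 − 1)/2 = -1/3
Digits: (1, 1, 0, 0, 1).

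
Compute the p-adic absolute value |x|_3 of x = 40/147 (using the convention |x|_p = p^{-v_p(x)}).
|40/147|_3 = 3

Step 1 — compute v_3(x) by factoring powers of 3 out of the numerator and denominator: v_3(40/147) = -1. Step 2 — apply |x|_p = p^{-v_p(x)} = 3^{1} = 3.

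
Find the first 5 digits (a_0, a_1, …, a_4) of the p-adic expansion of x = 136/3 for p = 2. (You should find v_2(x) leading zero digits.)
(a_0, …, a_4) = (0, 0, 0, 1, 1)

v_2(136/3) = 3, so a_0 = ... = a_2 = 0. Factor out: x = 2^3 · u with u = 17/3 a unit in ℤ_2. Expand u iteratively via a_{v+i} = u_i mod 2, u_{i+1} = (u_i − a_{v+i})/2:
  u_0 = 17/3;  a_3 = 1;  u_1 = (u_0 − 1)/2 = 7/3
  u_1 = 7/3;  a_4 = 1;  u_2 = (u_1 − 1)/2 = 2/3
Digits: (0, 0, 0, 1, 1).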